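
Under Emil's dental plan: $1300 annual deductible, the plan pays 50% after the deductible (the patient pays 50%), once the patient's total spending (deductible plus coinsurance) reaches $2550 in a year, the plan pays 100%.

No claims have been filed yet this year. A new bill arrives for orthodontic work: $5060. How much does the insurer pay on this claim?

Nothing has been paid toward the $1300 deductible, so the first $1300 of this charge is applied there.
That leaves $5060 − $1300 = $3760 for coinsurance.
Coinsurance: $3760 × 50% = $1880.
Patient responsibility before any cap: $1300 + $1880 = $3180.
Year-to-date out-of-pocket would reach $0 + $3180 = $3180, above the $2550 maximum, so the patient pays only $2550 − $0 = $2550.
The plan picks up $5060 − $2550 = $2510.

$2510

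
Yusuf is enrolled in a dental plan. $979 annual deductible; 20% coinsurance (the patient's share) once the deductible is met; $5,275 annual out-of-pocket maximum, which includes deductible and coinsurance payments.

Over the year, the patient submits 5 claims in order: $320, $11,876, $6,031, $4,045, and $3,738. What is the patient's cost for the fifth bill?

$37.40

Claim 1 ($320): entire amount goes to the deductible. Patient owes $320 (running OOP $320).
Claim 2 ($11,876): $659 finishes the deductible; $11,217 goes to coinsurance; coinsurance $11,217 × 20% = $2,243.40. Patient owes $2,902.40 (running OOP $3,222.40).
Claim 3 ($6,031): deductible already satisfied, so patient's share is 20% × $6,031 = $1,206.20. Patient owes $1,206.20 (running OOP $4,428.60).
Claim 4 ($4,045): 20% coinsurance on $4,045 = $809. Patient pays $809; OOP now $5,237.60.
Claim 5 ($3,738): deductible met; 20% of $3,738 = $747.60. That would push OOP to $5,985.20, over the $5,275 cap, so patient pays $5,275 − $5,237.60 = $37.40.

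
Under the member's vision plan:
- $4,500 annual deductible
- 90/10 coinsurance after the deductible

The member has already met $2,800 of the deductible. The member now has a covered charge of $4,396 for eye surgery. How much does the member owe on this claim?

$1,969.60

Remaining deductible: $4,500 − $2,800 = $1,700.
The remaining $2,696 (= $4,396 − $1,700) moves to coinsurance.
Coinsurance: $2,696 × 10% = $269.60.
That puts the member's cost at $1,700 + $269.60 = $1,969.60.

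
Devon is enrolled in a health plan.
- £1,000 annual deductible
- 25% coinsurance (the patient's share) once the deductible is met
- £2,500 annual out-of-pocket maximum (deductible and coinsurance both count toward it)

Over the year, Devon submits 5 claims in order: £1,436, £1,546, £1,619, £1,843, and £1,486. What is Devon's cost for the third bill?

£404.75

Bill 1, £1,436: £1,000 finishes the deductible; £436 goes to coinsurance; 25% of £436 = £109. Cost to patient: £1,109. OOP to date £1,109.
Bill 2, £1,546: deductible already satisfied, so patient's share is 25% × £1,546 = £386.50. Patient owes £386.50 (running OOP £1,495.50).
Bill 3, £1,619: deductible already satisfied, so patient's share is 25% × £1,619 = £404.75. Cost to patient: £404.75. OOP to date £1,900.25.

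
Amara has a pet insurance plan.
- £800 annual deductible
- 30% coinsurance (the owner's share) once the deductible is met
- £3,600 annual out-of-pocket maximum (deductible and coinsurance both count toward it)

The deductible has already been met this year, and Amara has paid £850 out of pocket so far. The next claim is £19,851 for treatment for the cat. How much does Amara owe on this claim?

With the deductible met, the entire £19,851 is subject to coinsurance.
Coinsurance: £19,851 × 30% = £5,955.30.
That would bring total out-of-pocket to £6,805.30, past the £3,600 cap. The owner is capped at £3,600 − £850 = £2,750 on this claim.

£2,750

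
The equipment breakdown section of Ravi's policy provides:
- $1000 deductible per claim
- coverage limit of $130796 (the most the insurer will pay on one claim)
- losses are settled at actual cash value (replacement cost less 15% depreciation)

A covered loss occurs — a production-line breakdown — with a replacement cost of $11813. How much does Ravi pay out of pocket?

Depreciate 15%: the covered value is $11813 × 0.85 = $10041.05.
Less the $1000 deductible: $10041.05 − $1000 = $9041.05.
That's under the $130796 cap, so the insurer reimburses the full $9041.05.
The business owner bears the rest of the original loss: $11813 − $9041.05 = $2771.95.

$2771.95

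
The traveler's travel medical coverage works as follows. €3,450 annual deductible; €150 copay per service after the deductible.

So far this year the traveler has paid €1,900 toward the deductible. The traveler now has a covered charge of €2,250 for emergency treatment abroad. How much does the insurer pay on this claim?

€550

Deductible still to meet: €3,450 − €1,900 = €1,550.
The remaining €700 (= €2,250 − €1,550) moves to the copay.
Copay on this service: €150.
Traveler responsibility: €1,550 + €150 = €1,700.
The plan picks up €2,250 − €1,700 = €550.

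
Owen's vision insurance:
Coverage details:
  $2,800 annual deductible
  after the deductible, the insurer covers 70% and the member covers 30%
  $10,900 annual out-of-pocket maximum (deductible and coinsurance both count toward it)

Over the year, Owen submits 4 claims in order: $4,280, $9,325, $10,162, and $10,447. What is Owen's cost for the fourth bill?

Claim 1 — $4,280: $2,800 to deductible, leaving $1,480; coinsurance $1,480 × 30% = $444. Cost to member: $3,244. OOP to date $3,244.
Claim 2 — $9,325: 30% coinsurance on $9,325 = $2,797.50. Member owes $2,797.50 (running OOP $6,041.50).
Claim 3 — $10,162: 30% coinsurance on $10,162 = $3,048.60. Member owes $3,048.60 (running OOP $9,090.10).
Claim 4 — $10,447: deductible already satisfied, so member's share is 30% × $10,447 = $3,134.10. Adding that to $9,090.10 gives $12,224.20, past the $10,900 cap; member pays only $10,900 − $9,090.10 = $1,809.90.

$1,809.90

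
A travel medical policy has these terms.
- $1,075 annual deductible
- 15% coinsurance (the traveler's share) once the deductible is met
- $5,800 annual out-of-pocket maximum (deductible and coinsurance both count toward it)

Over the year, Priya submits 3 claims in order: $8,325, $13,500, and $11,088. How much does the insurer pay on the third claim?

$9,475.50

#1 ($8,325): $1,075 to deductible, leaving $7,250; coinsurance $7,250 × 15% = $1,087.50. Cost to traveler: $2,162.50. OOP to date $2,162.50. Plan pays $8,325 − $2,162.50 = $6,162.50.
#2 ($13,500): 15% coinsurance on $13,500 = $2,025. Traveler owes $2,025 (running OOP $4,187.50). Insurer: $13,500 − $2,025 = $11,475.
#3 ($11,088): deductible already satisfied, so traveler's share is 15% × $11,088 = $1,663.20. Adding that to $4,187.50 gives $5,850.70, past the $5,800 cap; traveler pays only $5,800 − $4,187.50 = $1,612.50. Plan pays $11,088 − $1,612.50 = $9,475.50.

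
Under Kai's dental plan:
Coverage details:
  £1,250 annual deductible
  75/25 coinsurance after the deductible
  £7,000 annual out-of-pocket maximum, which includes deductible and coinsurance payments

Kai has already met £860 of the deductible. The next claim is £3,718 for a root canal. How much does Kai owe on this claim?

Remaining deductible: £1,250 − £860 = £390.
That leaves £3,718 − £390 = £3,328 for coinsurance.
Patient's 25% share of £3,328 is £832.
That puts the patient's cost at £390 + £832 = £1,222 before any cap.
Cumulative spending £860 + £1,222 = £2,082 stays under the £7,000 maximum.

£1,222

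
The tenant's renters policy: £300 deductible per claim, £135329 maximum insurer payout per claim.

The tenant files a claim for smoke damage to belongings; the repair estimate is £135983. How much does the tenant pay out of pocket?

£654

Less the £300 deductible: £135983 − £300 = £135683.
£135683 exceeds the £135329 limit, so the insurer pays the limit: £135329.
Out of pocket: £135983 − £135329 = £654.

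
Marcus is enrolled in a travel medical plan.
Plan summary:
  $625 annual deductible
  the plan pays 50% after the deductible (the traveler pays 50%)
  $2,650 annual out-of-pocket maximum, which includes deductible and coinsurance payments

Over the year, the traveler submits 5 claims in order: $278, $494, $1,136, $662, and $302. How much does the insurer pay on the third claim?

Bill 1, $278: fully absorbed by the deductible. Traveler pays $278; OOP now $278. Plan pays $278 − $278 = $0.
Bill 2, $494: deductible takes $347, $147 remains; coinsurance $147 × 50% = $73.50. Traveler owes $420.50 (running OOP $698.50). Plan pays $494 − $420.50 = $73.50.
Bill 3, $1,136: deductible already satisfied, so traveler's share is 50% × $1,136 = $568. Traveler pays $568; OOP now $1,266.50. Plan pays $1,136 − $568 = $568.

$568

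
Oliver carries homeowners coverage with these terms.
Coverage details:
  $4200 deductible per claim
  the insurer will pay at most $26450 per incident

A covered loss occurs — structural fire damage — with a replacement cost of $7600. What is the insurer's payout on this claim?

$3400

After the deductible, $7600 − $4200 = $3400 remains.
That's under the $26450 cap, so the insurer reimburses the full $3400.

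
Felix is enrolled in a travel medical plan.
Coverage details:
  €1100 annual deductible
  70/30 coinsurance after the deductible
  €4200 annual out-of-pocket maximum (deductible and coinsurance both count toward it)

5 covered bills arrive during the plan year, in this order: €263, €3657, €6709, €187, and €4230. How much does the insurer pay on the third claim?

#1 (€263): fully absorbed by the deductible. Traveler pays €263; OOP now €263. Plan pays €263 − €263 = €0.
#2 (€3657): €837 to deductible, leaving €2820; 30% of €2820 = €846. Cost to traveler: €1683. OOP to date €1946. Plan pays €3657 − €1683 = €1974.
#3 (€6709): 30% coinsurance on €6709 = €2012.70. Traveler pays €2012.70; OOP now €3958.70. Plan pays €6709 − €2012.70 = €4696.30.

€4696.30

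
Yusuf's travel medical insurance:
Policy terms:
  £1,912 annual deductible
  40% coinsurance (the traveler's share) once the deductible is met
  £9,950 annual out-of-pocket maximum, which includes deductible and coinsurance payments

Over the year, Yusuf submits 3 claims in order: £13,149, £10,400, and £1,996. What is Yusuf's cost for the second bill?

#1 (£13,149): deductible takes £1,912, £11,237 remains; 40% of £11,237 = £4,494.80. Traveler pays £6,406.80; OOP now £6,406.80.
#2 (£10,400): deductible met; 40% of £10,400 = £4,160. OOP would hit £10,566.80 > £9,950, so the cap limits the traveler to £9,950 − £6,406.80 = £3,543.20.

£3,543.20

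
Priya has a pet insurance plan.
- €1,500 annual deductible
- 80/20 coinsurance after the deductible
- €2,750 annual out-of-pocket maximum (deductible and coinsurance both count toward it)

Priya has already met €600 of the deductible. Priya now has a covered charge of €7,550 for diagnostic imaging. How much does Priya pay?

€2,150

Deductible still to meet: €1,500 − €600 = €900.
The remaining €6,650 (= €7,550 − €900) moves to coinsurance.
20% of €6,650 = €1,330 falls to the owner.
So the owner owes €900 + €1,330 = €2,230 before any cap.
Year-to-date out-of-pocket would reach €600 + €2,230 = €2,830, above the €2,750 maximum, so the owner pays only €2,750 − €600 = €2,150.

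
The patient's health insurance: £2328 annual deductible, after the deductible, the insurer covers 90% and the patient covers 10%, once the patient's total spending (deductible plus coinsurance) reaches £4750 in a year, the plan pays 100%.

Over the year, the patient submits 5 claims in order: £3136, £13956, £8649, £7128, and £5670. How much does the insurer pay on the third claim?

Bill 1, £3136: £2328 to deductible, leaving £808; 10% of £808 = £80.80. Cost to patient: £2408.80. OOP to date £2408.80. Insurer: £3136 − £2408.80 = £727.20.
Bill 2, £13956: deductible already satisfied, so patient's share is 10% × £13956 = £1395.60. Cost to patient: £1395.60. OOP to date £3804.40. Plan pays £13956 − £1395.60 = £12560.40.
Bill 3, £8649: deductible met; 10% of £8649 = £864.90. Cost to patient: £864.90. OOP to date £4669.30. Insurer: £8649 − £864.90 = £7784.10.

£7784.10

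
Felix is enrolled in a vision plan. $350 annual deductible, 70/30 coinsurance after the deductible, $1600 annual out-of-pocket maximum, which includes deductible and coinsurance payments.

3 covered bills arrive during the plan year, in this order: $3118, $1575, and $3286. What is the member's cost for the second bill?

Bill 1, $3118: $350 finishes the deductible; $2768 goes to coinsurance; 30% of $2768 = $830.40. Member pays $1180.40; OOP now $1180.40.
Bill 2, $1575: deductible met; 30% of $1575 = $472.50. Adding that to $1180.40 gives $1652.90, past the $1600 cap; member pays only $1600 − $1180.40 = $419.60.

$419.60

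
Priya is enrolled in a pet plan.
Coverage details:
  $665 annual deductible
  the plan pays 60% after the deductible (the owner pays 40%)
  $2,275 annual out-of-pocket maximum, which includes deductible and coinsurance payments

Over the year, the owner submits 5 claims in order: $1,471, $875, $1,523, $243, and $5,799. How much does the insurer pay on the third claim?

$913.80

Claim 1 — $1,471: deductible takes $665, $806 remains; 40% of $806 = $322.40. Cost to owner: $987.40. OOP to date $987.40. Plan pays $1,471 − $987.40 = $483.60.
Claim 2 — $875: 40% coinsurance on $875 = $350. Owner pays $350; OOP now $1,337.40. Insurer: $875 − $350 = $525.
Claim 3 — $1,523: deductible already satisfied, so owner's share is 40% × $1,523 = $609.20. Cost to owner: $609.20. OOP to date $1,946.60. Plan pays $1,523 − $609.20 = $913.80.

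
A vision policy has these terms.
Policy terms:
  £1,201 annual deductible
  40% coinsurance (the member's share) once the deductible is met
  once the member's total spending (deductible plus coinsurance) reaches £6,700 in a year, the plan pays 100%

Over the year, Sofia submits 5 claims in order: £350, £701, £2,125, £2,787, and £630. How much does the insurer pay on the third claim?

Claim 1 — £350: all of it applies to the deductible. Member pays £350; OOP now £350. Insurer: £350 − £350 = £0.
Claim 2 — £701: entire amount goes to the deductible. Cost to member: £701. OOP to date £1,051. Plan pays £701 − £701 = £0.
Claim 3 — £2,125: £150 finishes the deductible; £1,975 goes to coinsurance; member's 40% is £790. Member owes £940 (running OOP £1,991). Plan pays £2,125 − £940 = £1,185.

£1,185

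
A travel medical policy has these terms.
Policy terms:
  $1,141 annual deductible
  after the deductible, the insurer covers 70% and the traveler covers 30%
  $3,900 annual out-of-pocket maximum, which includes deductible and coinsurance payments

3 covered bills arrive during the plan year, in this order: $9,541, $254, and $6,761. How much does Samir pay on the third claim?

Claim 1 — $9,541: $1,141 finishes the deductible; $8,400 goes to coinsurance; coinsurance $8,400 × 30% = $2,520. Cost to traveler: $3,661. OOP to date $3,661.
Claim 2 — $254: deductible already satisfied, so traveler's share is 30% × $254 = $76.20. Traveler pays $76.20; OOP now $3,737.20.
Claim 3 — $6,761: deductible already satisfied, so traveler's share is 30% × $6,761 = $2,028.30. Adding that to $3,737.20 gives $5,765.50, past the $3,900 cap; traveler pays only $3,900 − $3,737.20 = $162.80.

$162.80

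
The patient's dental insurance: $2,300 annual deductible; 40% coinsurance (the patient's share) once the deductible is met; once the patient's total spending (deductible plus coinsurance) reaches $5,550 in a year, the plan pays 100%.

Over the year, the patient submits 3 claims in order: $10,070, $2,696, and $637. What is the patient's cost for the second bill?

Claim 1 — $10,070: $2,300 to deductible, leaving $7,770; coinsurance $7,770 × 40% = $3,108. Patient pays $5,408; OOP now $5,408.
Claim 2 — $2,696: deductible met; 40% of $2,696 = $1,078.40. That would push OOP to $6,486.40, over the $5,550 cap, so patient pays $5,550 − $5,408 = $142.

$142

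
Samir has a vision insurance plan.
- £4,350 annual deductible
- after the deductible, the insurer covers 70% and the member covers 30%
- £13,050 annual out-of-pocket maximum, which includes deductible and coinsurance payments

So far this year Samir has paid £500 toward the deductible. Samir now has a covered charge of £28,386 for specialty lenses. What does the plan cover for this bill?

Remaining deductible: £4,350 − £500 = £3,850.
That leaves £28,386 − £3,850 = £24,536 for coinsurance.
30% of £24,536 = £7,360.80 falls to the member.
So the member owes £3,850 + £7,360.80 = £11,210.80 before any cap.
Total out-of-pocket so far would be £500 + £11,210.80 = £11,710.80, below the £13,050 cap — no reduction.
The plan picks up £28,386 − £11,210.80 = £17,175.20.

£17,175.20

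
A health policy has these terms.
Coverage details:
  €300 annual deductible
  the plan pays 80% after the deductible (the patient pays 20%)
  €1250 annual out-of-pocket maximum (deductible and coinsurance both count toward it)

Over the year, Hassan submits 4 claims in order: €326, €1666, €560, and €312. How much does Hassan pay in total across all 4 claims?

€812.80

Claim 1 (€326): €300 finishes the deductible; €26 goes to coinsurance; patient's 20% is €5.20. Cost to patient: €305.20. OOP to date €305.20.
Claim 2 (€1666): deductible met; 20% of €1666 = €333.20. Cost to patient: €333.20. OOP to date €638.40.
Claim 3 (€560): deductible already satisfied, so patient's share is 20% × €560 = €112. Patient pays €112; OOP now €750.40.
Claim 4 (€312): 20% coinsurance on €312 = €62.40. Cost to patient: €62.40. OOP to date €812.80.
Summing the patient's payments: €305.20 + €333.20 + €112 + €62.40 = €812.80.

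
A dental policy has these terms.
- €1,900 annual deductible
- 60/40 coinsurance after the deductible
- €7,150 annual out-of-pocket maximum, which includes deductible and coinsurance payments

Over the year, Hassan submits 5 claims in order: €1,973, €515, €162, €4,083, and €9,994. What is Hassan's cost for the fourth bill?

#1 (€1,973): deductible takes €1,900, €73 remains; patient's 40% is €29.20. Patient owes €1,929.20 (running OOP €1,929.20).
#2 (€515): deductible already satisfied, so patient's share is 40% × €515 = €206. Cost to patient: €206. OOP to date €2,135.20.
#3 (€162): deductible already satisfied, so patient's share is 40% × €162 = €64.80. Patient pays €64.80; OOP now €2,200.
#4 (€4,083): deductible already satisfied, so patient's share is 40% × €4,083 = €1,633.20. Patient pays €1,633.20; OOP now €3,833.20.

€1,633.20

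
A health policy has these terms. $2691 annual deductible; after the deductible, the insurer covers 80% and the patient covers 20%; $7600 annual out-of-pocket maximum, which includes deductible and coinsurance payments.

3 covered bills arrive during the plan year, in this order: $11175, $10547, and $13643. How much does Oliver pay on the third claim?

$1102.80

Claim 1 ($11175): $2691 finishes the deductible; $8484 goes to coinsurance; patient's 20% is $1696.80. Patient owes $4387.80 (running OOP $4387.80).
Claim 2 ($10547): deductible already satisfied, so patient's share is 20% × $10547 = $2109.40. Patient pays $2109.40; OOP now $6497.20.
Claim 3 ($13643): deductible already satisfied, so patient's share is 20% × $13643 = $2728.60. Adding that to $6497.20 gives $9225.80, past the $7600 cap; patient pays only $7600 − $6497.20 = $1102.80.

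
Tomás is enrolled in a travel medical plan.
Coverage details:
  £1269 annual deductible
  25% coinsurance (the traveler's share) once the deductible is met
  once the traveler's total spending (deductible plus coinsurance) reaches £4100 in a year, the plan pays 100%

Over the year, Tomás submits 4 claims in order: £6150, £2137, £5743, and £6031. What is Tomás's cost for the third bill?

£1076.50

#1 (£6150): £1269 to deductible, leaving £4881; 25% of £4881 = £1220.25. Cost to traveler: £2489.25. OOP to date £2489.25.
#2 (£2137): deductible met; 25% of £2137 = £534.25. Cost to traveler: £534.25. OOP to date £3023.50.
#3 (£5743): deductible met; 25% of £5743 = £1435.75. That would push OOP to £4459.25, over the £4100 cap, so traveler pays £4100 − £3023.50 = £1076.50.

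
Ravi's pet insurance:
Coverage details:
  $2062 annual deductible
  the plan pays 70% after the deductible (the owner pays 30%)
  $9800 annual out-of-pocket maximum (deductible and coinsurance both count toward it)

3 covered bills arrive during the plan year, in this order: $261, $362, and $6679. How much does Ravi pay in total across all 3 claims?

$3634

Claim 1 ($261): entire amount goes to the deductible. Owner pays $261; OOP now $261.
Claim 2 ($362): all of it applies to the deductible. Owner owes $362 (running OOP $623).
Claim 3 ($6679): $1439 finishes the deductible; $5240 goes to coinsurance; coinsurance $5240 × 30% = $1572. Owner pays $3011; OOP now $3634.
Summing the owner's payments: $261 + $362 + $3011 = $3634.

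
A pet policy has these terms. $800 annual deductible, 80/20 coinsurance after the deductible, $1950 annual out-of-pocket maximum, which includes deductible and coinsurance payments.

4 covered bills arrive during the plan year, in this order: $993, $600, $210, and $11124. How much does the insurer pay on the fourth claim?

Claim 1 ($993): deductible takes $800, $193 remains; owner's 20% is $38.60. Cost to owner: $838.60. OOP to date $838.60. Insurer: $993 − $838.60 = $154.40.
Claim 2 ($600): deductible met; 20% of $600 = $120. Cost to owner: $120. OOP to date $958.60. Insurer: $600 − $120 = $480.
Claim 3 ($210): deductible already satisfied, so owner's share is 20% × $210 = $42. Owner owes $42 (running OOP $1000.60). Plan pays $210 − $42 = $168.
Claim 4 ($11124): deductible met; 20% of $11124 = $2224.80. OOP would hit $3225.40 > $1950, so the cap limits the owner to $1950 − $1000.60 = $949.40. Insurer: $11124 − $949.40 = $10174.60.

$10174.60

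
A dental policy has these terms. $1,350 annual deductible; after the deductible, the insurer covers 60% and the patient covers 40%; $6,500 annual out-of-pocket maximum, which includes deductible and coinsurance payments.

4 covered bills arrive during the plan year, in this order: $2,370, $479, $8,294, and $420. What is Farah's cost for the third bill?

$3,317.60

Bill 1, $2,370: $1,350 finishes the deductible; $1,020 goes to coinsurance; 40% of $1,020 = $408. Patient pays $1,758; OOP now $1,758.
Bill 2, $479: 40% coinsurance on $479 = $191.60. Patient owes $191.60 (running OOP $1,949.60).
Bill 3, $8,294: 40% coinsurance on $8,294 = $3,317.60. Patient pays $3,317.60; OOP now $5,267.20.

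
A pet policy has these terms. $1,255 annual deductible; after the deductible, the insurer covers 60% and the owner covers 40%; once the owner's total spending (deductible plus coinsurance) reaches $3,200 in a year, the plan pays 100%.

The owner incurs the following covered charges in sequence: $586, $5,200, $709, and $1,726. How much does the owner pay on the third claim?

Claim 1 — $586: fully absorbed by the deductible. Cost to owner: $586. OOP to date $586.
Claim 2 — $5,200: $669 finishes the deductible; $4,531 goes to coinsurance; 40% of $4,531 = $1,812.40. Owner owes $2,481.40 (running OOP $3,067.40).
Claim 3 — $709: 40% coinsurance on $709 = $283.60. OOP would hit $3,351 > $3,200, so the cap limits the owner to $3,200 − $3,067.40 = $132.60.

$132.60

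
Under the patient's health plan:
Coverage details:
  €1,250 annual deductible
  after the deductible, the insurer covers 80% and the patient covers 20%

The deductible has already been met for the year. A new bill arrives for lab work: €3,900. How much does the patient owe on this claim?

With the deductible met, the entire €3,900 is subject to coinsurance.
Coinsurance: €3,900 × 20% = €780.

€780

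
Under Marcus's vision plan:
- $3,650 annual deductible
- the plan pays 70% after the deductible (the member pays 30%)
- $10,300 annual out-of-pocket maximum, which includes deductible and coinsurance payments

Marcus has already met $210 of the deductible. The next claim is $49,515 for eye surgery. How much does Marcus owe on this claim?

$10,090

Remaining deductible: $3,650 − $210 = $3,440.
That leaves $49,515 − $3,440 = $46,075 for coinsurance.
Member's 30% share of $46,075 is $13,822.50.
So the member owes $3,440 + $13,822.50 = $17,262.50 before any cap.
Year-to-date out-of-pocket would reach $210 + $17,262.50 = $17,472.50, above the $10,300 maximum, so the member pays only $10,300 − $210 = $10,090.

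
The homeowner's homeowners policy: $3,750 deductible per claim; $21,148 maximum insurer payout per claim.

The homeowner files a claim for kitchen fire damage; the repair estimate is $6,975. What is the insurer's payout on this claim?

$3,225

After the deductible, $6,975 − $3,750 = $3,225 remains.
$3,225 is within the $21,148 limit, so the insurer pays $3,225.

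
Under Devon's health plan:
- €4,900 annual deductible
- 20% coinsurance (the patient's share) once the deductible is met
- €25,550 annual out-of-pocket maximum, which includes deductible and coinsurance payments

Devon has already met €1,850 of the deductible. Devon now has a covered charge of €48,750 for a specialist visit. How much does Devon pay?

Remaining deductible: €4,900 − €1,850 = €3,050.
After the €3,050 deductible portion, €48,750 − €3,050 = €45,700 is subject to coinsurance.
Coinsurance: €45,700 × 20% = €9,140.
Patient responsibility before any cap: €3,050 + €9,140 = €12,190.
Year-to-date out-of-pocket becomes €1,850 + €12,190 = €14,040, still under the €25,550 maximum, so no cap applies.

€12,190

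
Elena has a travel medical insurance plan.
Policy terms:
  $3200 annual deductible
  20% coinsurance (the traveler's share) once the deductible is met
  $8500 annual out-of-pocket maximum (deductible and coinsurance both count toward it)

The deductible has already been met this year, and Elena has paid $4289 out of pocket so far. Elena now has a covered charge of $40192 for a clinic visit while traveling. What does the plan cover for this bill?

The deductible is already satisfied, so the full bill goes to coinsurance.
Coinsurance: $40192 × 20% = $8038.40.
That would bring total out-of-pocket to $12327.40, past the $8500 cap. The traveler is capped at $8500 − $4289 = $4211 on this claim.
The insurer covers the remainder: $40192 − $4211 = $35981.

$35981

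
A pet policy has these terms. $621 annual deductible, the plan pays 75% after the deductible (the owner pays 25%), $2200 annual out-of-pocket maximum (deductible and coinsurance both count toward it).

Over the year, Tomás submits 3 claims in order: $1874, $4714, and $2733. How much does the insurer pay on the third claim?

#1 ($1874): deductible takes $621, $1253 remains; 25% of $1253 = $313.25. Cost to owner: $934.25. OOP to date $934.25. Plan pays $1874 − $934.25 = $939.75.
#2 ($4714): 25% coinsurance on $4714 = $1178.50. Cost to owner: $1178.50. OOP to date $2112.75. Plan pays $4714 − $1178.50 = $3535.50.
#3 ($2733): deductible already satisfied, so owner's share is 25% × $2733 = $683.25. Adding that to $2112.75 gives $2796, past the $2200 cap; owner pays only $2200 − $2112.75 = $87.25. Plan pays $2733 − $87.25 = $2645.75.

$2645.75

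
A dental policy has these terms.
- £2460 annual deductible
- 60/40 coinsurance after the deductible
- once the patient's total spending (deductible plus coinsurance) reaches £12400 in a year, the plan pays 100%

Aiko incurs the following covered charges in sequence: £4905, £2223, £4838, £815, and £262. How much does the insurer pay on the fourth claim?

Claim 1 (£4905): £2460 finishes the deductible; £2445 goes to coinsurance; 40% of £2445 = £978. Patient owes £3438 (running OOP £3438). Insurer: £4905 − £3438 = £1467.
Claim 2 (£2223): 40% coinsurance on £2223 = £889.20. Cost to patient: £889.20. OOP to date £4327.20. Insurer: £2223 − £889.20 = £1333.80.
Claim 3 (£4838): deductible met; 40% of £4838 = £1935.20. Patient owes £1935.20 (running OOP £6262.40). Plan pays £4838 − £1935.20 = £2902.80.
Claim 4 (£815): deductible already satisfied, so patient's share is 40% × £815 = £326. Cost to patient: £326. OOP to date £6588.40. Insurer: £815 − £326 = £489.

£489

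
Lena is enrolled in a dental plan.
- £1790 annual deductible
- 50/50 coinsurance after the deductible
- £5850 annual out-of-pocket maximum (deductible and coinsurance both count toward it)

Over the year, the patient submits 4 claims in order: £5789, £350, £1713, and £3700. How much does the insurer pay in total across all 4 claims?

£5702

Claim 1 — £5789: £1790 to deductible, leaving £3999; coinsurance £3999 × 50% = £1999.50. Cost to patient: £3789.50. OOP to date £3789.50. Insurer: £5789 − £3789.50 = £1999.50.
Claim 2 — £350: 50% coinsurance on £350 = £175. Patient owes £175 (running OOP £3964.50). Plan pays £350 − £175 = £175.
Claim 3 — £1713: deductible already satisfied, so patient's share is 50% × £1713 = £856.50. Cost to patient: £856.50. OOP to date £4821. Plan pays £1713 − £856.50 = £856.50.
Claim 4 — £3700: deductible met; 50% of £3700 = £1850. OOP would hit £6671 > £5850, so the cap limits the patient to £5850 − £4821 = £1029. Plan pays £3700 − £1029 = £2671.
Insurer total: £1999.50 + £175 + £856.50 + £2671 = £5702.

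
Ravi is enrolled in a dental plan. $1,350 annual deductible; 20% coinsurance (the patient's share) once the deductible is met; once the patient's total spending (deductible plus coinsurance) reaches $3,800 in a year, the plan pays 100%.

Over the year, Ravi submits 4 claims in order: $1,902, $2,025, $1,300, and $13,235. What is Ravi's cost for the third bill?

#1 ($1,902): $1,350 to deductible, leaving $552; 20% of $552 = $110.40. Patient pays $1,460.40; OOP now $1,460.40.
#2 ($2,025): deductible already satisfied, so patient's share is 20% × $2,025 = $405. Patient pays $405; OOP now $1,865.40.
#3 ($1,300): 20% coinsurance on $1,300 = $260. Patient owes $260 (running OOP $2,125.40).

$260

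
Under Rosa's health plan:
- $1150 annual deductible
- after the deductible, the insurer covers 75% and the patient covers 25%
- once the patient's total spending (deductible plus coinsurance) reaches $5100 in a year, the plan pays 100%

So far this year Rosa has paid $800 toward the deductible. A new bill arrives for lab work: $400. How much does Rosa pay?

Deductible still to meet: $1150 − $800 = $350.
The remaining $50 (= $400 − $350) moves to coinsurance.
Patient's 25% share of $50 is $12.50.
Patient responsibility before any cap: $350 + $12.50 = $362.50.
Cumulative spending $800 + $362.50 = $1162.50 stays under the $5100 maximum.

$362.50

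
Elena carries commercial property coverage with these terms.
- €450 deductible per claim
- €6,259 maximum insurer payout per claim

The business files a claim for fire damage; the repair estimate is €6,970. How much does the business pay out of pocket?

€711

After the deductible, €6,970 − €450 = €6,520 remains.
The €6,259 per-incident cap binds; insurer pays €6,259.
Out of pocket: €6,970 − €6,259 = €711.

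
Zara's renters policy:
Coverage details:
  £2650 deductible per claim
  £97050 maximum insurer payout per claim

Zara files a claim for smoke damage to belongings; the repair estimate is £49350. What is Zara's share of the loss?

£2650

After the deductible, £49350 − £2650 = £46700 remains.
£46700 is within the £97050 limit, so the insurer pays £46700.
The tenant bears the rest of the original loss: £49350 − £46700 = £2650.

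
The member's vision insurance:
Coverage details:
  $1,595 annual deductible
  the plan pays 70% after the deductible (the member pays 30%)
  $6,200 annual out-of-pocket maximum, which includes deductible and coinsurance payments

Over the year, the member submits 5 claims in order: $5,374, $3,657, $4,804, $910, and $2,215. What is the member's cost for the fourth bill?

Claim 1 — $5,374: deductible takes $1,595, $3,779 remains; 30% of $3,779 = $1,133.70. Member pays $2,728.70; OOP now $2,728.70.
Claim 2 — $3,657: 30% coinsurance on $3,657 = $1,097.10. Member owes $1,097.10 (running OOP $3,825.80).
Claim 3 — $4,804: deductible already satisfied, so member's share is 30% × $4,804 = $1,441.20. Member pays $1,441.20; OOP now $5,267.
Claim 4 — $910: 30% coinsurance on $910 = $273. Member pays $273; OOP now $5,540.

$273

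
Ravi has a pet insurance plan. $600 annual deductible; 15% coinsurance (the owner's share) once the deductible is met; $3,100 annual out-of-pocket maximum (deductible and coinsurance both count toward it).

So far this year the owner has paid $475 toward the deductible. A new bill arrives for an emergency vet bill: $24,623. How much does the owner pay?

Remaining deductible: $600 − $475 = $125.
That leaves $24,623 − $125 = $24,498 for coinsurance.
Coinsurance: $24,498 × 15% = $3,674.70.
That puts the owner's cost at $125 + $3,674.70 = $3,799.70 before any cap.
That would bring total out-of-pocket to $4,274.70, past the $3,100 cap. The owner is capped at $3,100 − $475 = $2,625 on this claim.

$2,625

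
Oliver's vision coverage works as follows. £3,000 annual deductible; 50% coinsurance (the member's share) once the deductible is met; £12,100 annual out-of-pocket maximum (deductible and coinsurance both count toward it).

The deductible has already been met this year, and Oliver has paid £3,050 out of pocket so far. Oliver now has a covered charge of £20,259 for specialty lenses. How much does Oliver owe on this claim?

The deductible is already satisfied, so the full bill goes to coinsurance.
Coinsurance: £20,259 × 50% = £10,129.50.
Year-to-date out-of-pocket would reach £3,050 + £10,129.50 = £13,179.50, above the £12,100 maximum, so the member pays only £12,100 − £3,050 = £9,050.

£9,050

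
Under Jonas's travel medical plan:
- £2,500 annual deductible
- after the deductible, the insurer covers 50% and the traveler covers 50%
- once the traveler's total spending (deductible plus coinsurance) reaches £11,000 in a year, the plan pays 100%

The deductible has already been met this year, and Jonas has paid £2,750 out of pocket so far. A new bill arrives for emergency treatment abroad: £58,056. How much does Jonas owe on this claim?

£8,250

The deductible is already satisfied, so the full bill goes to coinsurance.
50% of £58,056 = £29,028 falls to the traveler.
That would bring total out-of-pocket to £31,778, past the £11,000 cap. The traveler is capped at £11,000 − £2,750 = £8,250 on this claim.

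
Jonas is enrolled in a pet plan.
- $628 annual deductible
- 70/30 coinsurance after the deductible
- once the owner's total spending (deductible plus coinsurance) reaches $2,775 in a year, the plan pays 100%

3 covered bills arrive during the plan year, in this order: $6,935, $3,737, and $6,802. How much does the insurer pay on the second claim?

Claim 1 ($6,935): $628 finishes the deductible; $6,307 goes to coinsurance; 30% of $6,307 = $1,892.10. Owner owes $2,520.10 (running OOP $2,520.10). Plan pays $6,935 − $2,520.10 = $4,414.90.
Claim 2 ($3,737): deductible met; 30% of $3,737 = $1,121.10. OOP would hit $3,641.20 > $2,775, so the cap limits the owner to $2,775 − $2,520.10 = $254.90. Insurer: $3,737 − $254.90 = $3,482.10.

$3,482.10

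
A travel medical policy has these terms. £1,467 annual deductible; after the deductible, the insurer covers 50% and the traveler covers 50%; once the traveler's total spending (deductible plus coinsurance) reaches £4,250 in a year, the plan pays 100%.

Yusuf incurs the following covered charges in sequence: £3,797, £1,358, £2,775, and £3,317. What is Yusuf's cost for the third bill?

£939

Claim 1 (£3,797): £1,467 to deductible, leaving £2,330; 50% of £2,330 = £1,165. Traveler owes £2,632 (running OOP £2,632).
Claim 2 (£1,358): deductible already satisfied, so traveler's share is 50% × £1,358 = £679. Traveler pays £679; OOP now £3,311.
Claim 3 (£2,775): deductible met; 50% of £2,775 = £1,387.50. OOP would hit £4,698.50 > £4,250, so the cap limits the traveler to £4,250 − £3,311 = £939.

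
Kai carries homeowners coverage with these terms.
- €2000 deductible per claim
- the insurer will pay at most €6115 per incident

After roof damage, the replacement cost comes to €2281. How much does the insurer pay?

€281

Less the €2000 deductible: €2281 − €2000 = €281.
That's under the €6115 cap, so the insurer reimburses the full €281.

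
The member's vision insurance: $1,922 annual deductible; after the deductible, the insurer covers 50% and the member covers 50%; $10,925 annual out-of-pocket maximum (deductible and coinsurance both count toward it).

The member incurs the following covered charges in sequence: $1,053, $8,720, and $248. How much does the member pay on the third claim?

$124

Claim 1 ($1,053): all of it applies to the deductible. Member owes $1,053 (running OOP $1,053).
Claim 2 ($8,720): $869 finishes the deductible; $7,851 goes to coinsurance; 50% of $7,851 = $3,925.50. Cost to member: $4,794.50. OOP to date $5,847.50.
Claim 3 ($248): deductible met; 50% of $248 = $124. Cost to member: $124. OOP to date $5,971.50.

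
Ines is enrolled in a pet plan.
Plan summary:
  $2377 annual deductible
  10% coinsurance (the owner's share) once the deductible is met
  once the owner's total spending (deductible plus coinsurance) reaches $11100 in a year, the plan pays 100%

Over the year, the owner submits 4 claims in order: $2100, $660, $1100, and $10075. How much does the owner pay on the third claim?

$110

Bill 1, $2100: entire amount goes to the deductible. Owner pays $2100; OOP now $2100.
Bill 2, $660: deductible takes $277, $383 remains; 10% of $383 = $38.30. Cost to owner: $315.30. OOP to date $2415.30.
Bill 3, $1100: deductible already satisfied, so owner's share is 10% × $1100 = $110. Owner pays $110; OOP now $2525.30.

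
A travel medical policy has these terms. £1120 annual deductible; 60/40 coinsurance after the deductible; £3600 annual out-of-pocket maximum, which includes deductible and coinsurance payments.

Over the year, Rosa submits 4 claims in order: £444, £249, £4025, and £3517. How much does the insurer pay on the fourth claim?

#1 (£444): fully absorbed by the deductible. Traveler pays £444; OOP now £444. Insurer: £444 − £444 = £0.
#2 (£249): all of it applies to the deductible. Cost to traveler: £249. OOP to date £693. Insurer: £249 − £249 = £0.
#3 (£4025): £427 finishes the deductible; £3598 goes to coinsurance; coinsurance £3598 × 40% = £1439.20. Traveler owes £1866.20 (running OOP £2559.20). Insurer: £4025 − £1866.20 = £2158.80.
#4 (£3517): 40% coinsurance on £3517 = £1406.80. OOP would hit £3966 > £3600, so the cap limits the traveler to £3600 − £2559.20 = £1040.80. Plan pays £3517 − £1040.80 = £2476.20.

£2476.20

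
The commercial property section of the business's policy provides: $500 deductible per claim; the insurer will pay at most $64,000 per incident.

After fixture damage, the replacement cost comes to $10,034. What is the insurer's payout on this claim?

$9,534

Less the $500 deductible: $10,034 − $500 = $9,534.
$9,534 ≤ $64,000, so the limit doesn't bind; insurer pays $9,534.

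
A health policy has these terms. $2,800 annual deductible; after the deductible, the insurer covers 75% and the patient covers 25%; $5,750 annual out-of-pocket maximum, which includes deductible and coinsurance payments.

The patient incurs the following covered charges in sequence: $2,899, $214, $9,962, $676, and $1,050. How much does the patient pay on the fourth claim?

Claim 1 — $2,899: deductible takes $2,800, $99 remains; coinsurance $99 × 25% = $24.75. Patient owes $2,824.75 (running OOP $2,824.75).
Claim 2 — $214: 25% coinsurance on $214 = $53.50. Patient owes $53.50 (running OOP $2,878.25).
Claim 3 — $9,962: deductible met; 25% of $9,962 = $2,490.50. Cost to patient: $2,490.50. OOP to date $5,368.75.
Claim 4 — $676: 25% coinsurance on $676 = $169. Cost to patient: $169. OOP to date $5,537.75.

$169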